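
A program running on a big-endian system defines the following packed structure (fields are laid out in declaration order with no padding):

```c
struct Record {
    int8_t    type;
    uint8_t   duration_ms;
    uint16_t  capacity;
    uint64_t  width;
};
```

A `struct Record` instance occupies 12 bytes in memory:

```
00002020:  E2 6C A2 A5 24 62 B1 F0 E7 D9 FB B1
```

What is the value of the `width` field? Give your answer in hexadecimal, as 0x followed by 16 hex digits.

`width` follows `type` (1 B), `duration_ms` (1 B), `capacity` (2 B), so it starts at offset 1 + 1 + 2 = 4 and occupies 8 bytes.
Bytes at offsets 4..11: 24 62 B1 F0 E7 D9 FB B1.
In big-endian order the high byte comes first in memory.
The bytes are already most-significant first: 0x2462B1F0E7D9FBB1.

0x2462B1F0E7D9FBB1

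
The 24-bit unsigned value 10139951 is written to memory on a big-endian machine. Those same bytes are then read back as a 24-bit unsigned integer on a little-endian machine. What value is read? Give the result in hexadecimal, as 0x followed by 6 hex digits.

10139951 in 24-bit hexadecimal is 0x9AB92F.
Stored big-endian, the bytes at ascending addresses are 9A B9 2F.
Read back as little-endian, the first byte is least significant, giving 0x2FB99A.

0x2FB99A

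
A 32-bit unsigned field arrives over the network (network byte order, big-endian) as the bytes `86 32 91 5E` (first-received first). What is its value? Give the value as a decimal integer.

2251460958

Big-endian stores the most-significant byte at the lowest address.
The bytes are already most-significant first: 0x8632915E.
0x8632915E = 2251460958.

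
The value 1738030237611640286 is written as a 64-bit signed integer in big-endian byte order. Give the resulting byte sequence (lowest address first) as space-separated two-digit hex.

1738030237611640286 in hexadecimal, padded to 64 bits, is 0x181EB94AE9BAC5DE.
Split into bytes (most-significant first): 18 1E B9 4A E9 BA C5 DE.
In big-endian order the high byte comes first in memory.
So the memory order matches the most-significant-first order: 18 1E B9 4A E9 BA C5 DE.

18 1E B9 4A E9 BA C5 DE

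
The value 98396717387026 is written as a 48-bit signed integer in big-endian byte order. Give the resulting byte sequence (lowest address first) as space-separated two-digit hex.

59 7D C5 63 0D 12

98396717387026 in hexadecimal, padded to 48 bits, is 0x597DC5630D12.
Split into bytes (most-significant first): 59 7D C5 63 0D 12.
Big-endian: lowest address holds the most-significant byte.
So the memory order matches the most-significant-first order: 59 7D C5 63 0D 12.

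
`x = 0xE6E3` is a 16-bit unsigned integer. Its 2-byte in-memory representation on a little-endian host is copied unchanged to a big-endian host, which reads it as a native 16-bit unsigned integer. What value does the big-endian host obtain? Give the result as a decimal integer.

58342

Stored little-endian, the bytes at ascending addresses are E3 E6.
Read back as big-endian, the last byte is least significant, giving 0xE3E6.
0xE3E6 = 58342.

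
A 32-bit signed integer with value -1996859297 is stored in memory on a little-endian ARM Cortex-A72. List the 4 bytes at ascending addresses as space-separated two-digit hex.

Two's complement of -1996859297 in 32 bits: 1996859297 = 0x7705A7A1; invert → 0x88FA585E; add 1 → 0x88FA585F.
Split into bytes (most-significant first): 88 FA 58 5F.
In little-endian order the low byte comes first in memory.
So at ascending addresses the bytes are 5F 58 FA 88.

5F 58 FA 88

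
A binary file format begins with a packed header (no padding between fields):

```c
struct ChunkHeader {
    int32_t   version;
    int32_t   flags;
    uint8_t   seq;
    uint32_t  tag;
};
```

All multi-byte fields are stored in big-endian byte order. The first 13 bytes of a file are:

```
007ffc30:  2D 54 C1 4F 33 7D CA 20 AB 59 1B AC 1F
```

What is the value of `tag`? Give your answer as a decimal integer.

`tag` follows `version` (4 B), `flags` (4 B), `seq` (1 B), so it starts at offset 4 + 4 + 1 = 9 and occupies 4 bytes.
Bytes at offsets 9..12: 59 1B AC 1F.
In big-endian order the high byte comes first in memory.
The bytes are already most-significant first: 0x591BAC1F.
0x591BAC1F = 1494985759.

1494985759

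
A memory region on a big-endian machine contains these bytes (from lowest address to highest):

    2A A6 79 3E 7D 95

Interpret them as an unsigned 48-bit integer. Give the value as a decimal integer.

46894487076245

In big-endian order the high byte comes first in memory.
The bytes are already most-significant first: 0x2AA6793E7D95.
0x2AA6793E7D95 = 46894487076245.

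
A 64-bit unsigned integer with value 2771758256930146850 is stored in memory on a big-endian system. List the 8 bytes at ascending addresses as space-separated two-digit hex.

2771758256930146850 in hexadecimal, padded to 64 bits, is 0x267743730393CA22.
Split into bytes (most-significant first): 26 77 43 73 03 93 CA 22.
Big-endian: lowest address holds the most-significant byte.
So the memory order matches the most-significant-first order: 26 77 43 73 03 93 CA 22.

26 77 43 73 03 93 CA 22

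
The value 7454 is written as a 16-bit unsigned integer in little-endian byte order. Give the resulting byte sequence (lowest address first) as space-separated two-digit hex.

1E 1D

7454 in hexadecimal, padded to 16 bits, is 0x1D1E.
Split into bytes (most-significant first): 1D 1E.
In little-endian order the low byte comes first in memory.
So at ascending addresses the bytes are 1E 1D.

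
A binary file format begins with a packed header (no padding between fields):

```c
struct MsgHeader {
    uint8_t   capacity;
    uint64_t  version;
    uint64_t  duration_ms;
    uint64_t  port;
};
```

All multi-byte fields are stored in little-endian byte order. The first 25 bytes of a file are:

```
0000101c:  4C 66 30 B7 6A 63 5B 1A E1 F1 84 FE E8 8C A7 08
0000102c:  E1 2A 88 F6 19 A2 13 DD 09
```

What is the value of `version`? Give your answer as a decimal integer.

16220377490478542950

`version` follows `capacity` (1 byte), so it starts at byte offset 1 and occupies 8 bytes.
Bytes at offsets 1..8: 66 30 B7 6A 63 5B 1A E1.
Little-endian: lowest address holds the least-significant byte.
Reassemble most-significant byte first: E1 1A 5B 63 6A B7 30 66 → 0xE11A5B636AB73066.
0xE11A5B636AB73066 = 16220377490478542950.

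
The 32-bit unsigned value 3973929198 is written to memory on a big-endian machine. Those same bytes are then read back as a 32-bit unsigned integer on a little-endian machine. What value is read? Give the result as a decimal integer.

3998801388

3973929198 in 32-bit hexadecimal is 0xECDD58EE.
Stored big-endian, the bytes at ascending addresses are EC DD 58 EE.
Read back as little-endian, the first byte is least significant, giving 0xEE58DDEC.
0xEE58DDEC = 3998801388.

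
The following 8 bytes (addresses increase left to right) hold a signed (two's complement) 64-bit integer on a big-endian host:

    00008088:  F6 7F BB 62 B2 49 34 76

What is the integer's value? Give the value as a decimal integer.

In big-endian order the high byte comes first in memory.
The bytes are already most-significant first: 0xF67FBB62B2493476.
Top bit is set, so as a signed 64-bit value this is 0xF67FBB62B2493476 − 2^64 = -684622585764694922.

-684622585764694922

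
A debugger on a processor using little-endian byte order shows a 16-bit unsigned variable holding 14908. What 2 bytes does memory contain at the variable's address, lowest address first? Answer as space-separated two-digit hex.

3C 3A

14908 in hexadecimal, padded to 16 bits, is 0x3A3C.
Split into bytes (most-significant first): 3A 3C.
In little-endian order the low byte comes first in memory.
So at ascending addresses the bytes are 3C 3A.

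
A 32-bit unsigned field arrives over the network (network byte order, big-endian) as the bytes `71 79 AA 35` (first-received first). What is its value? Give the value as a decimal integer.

1903798837

Big-endian: lowest address holds the most-significant byte.
The bytes are already most-significant first: 0x7179AA35.
0x7179AA35 = 1903798837.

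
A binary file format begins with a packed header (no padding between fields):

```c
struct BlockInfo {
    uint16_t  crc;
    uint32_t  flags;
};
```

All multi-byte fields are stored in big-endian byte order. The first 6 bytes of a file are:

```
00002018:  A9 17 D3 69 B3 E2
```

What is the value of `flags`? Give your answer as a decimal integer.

`flags` follows `crc` (2 bytes), so it starts at byte offset 2 and occupies 4 bytes.
Bytes at offsets 2..5: D3 69 B3 E2.
Big-endian: lowest address holds the most-significant byte.
The bytes are already most-significant first: 0xD369B3E2.
0xD369B3E2 = 3546919906.

3546919906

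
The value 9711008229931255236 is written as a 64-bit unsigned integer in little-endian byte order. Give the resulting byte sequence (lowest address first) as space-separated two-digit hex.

9711008229931255236 in hexadecimal, padded to 64 bits, is 0x86C46E88B3F285C4.
Split into bytes (most-significant first): 86 C4 6E 88 B3 F2 85 C4.
Little-endian: lowest address holds the least-significant byte.
So at ascending addresses the bytes are C4 85 F2 B3 88 6E C4 86.

C4 85 F2 B3 88 6E C4 86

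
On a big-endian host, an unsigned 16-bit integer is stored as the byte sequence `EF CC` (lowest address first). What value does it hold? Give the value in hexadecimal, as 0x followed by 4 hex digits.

0xEFCC

In big-endian order the high byte comes first in memory.
The bytes are already most-significant first: 0xEFCC.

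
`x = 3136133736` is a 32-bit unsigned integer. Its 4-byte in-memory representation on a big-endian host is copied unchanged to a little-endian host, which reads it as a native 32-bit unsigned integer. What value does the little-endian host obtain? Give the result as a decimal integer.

3136133736 in 32-bit hexadecimal is 0xBAED9A68.
Stored big-endian, the bytes at ascending addresses are BA ED 9A 68.
Read back as little-endian, the first byte is least significant, giving 0x689AEDBA.
0x689AEDBA = 1754983866.

1754983866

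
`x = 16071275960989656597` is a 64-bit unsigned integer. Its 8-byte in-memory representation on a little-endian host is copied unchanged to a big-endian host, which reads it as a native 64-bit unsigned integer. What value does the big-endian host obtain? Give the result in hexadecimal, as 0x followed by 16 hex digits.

16071275960989656597 in 64-bit hexadecimal is 0xDF08A45656102615.
Stored little-endian, the bytes at ascending addresses are 15 26 10 56 56 A4 08 DF.
Read back as big-endian, the last byte is least significant, giving 0x1526105656A408DF.

0x1526105656A408DF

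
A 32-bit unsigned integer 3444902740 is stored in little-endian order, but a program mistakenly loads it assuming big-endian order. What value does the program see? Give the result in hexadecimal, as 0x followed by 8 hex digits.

3444902740 in 32-bit hexadecimal is 0xCD550B54.
Stored little-endian, the bytes at ascending addresses are 54 0B 55 CD.
Read back as big-endian, the last byte is least significant, giving 0x540B55CD.

0x540B55CD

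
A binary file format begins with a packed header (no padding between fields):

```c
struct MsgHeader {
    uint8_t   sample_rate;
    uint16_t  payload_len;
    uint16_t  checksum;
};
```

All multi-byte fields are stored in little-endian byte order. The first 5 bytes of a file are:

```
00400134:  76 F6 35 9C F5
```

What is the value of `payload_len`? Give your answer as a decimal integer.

13814

`payload_len` follows `sample_rate` (1 byte), so it starts at byte offset 1 and occupies 2 bytes.
Bytes at offsets 1..2: F6 35.
Little-endian: lowest address holds the least-significant byte.
Reassemble most-significant byte first: 35 F6 → 0x35F6.
0x35F6 = 13814.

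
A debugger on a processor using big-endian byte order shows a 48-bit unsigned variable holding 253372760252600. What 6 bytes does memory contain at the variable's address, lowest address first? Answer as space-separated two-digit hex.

253372760252600 in hexadecimal, padded to 48 bits, is 0xE670F15EE0B8.
Split into bytes (most-significant first): E6 70 F1 5E E0 B8.
Big-endian: lowest address holds the most-significant byte.
So the memory order matches the most-significant-first order: E6 70 F1 5E E0 B8.

E6 70 F1 5E E0 B8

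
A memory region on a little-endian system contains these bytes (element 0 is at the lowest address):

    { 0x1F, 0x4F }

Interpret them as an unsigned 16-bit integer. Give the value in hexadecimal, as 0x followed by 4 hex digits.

0x4F1F

In little-endian order the low byte comes first in memory.
Reassemble most-significant byte first: 4F 1F → 0x4F1F.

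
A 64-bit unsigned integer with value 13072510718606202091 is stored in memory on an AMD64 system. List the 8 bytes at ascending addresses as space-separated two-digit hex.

EB 54 02 C9 3C E3 6A B5

13072510718606202091 in hexadecimal, padded to 64 bits, is 0xB56AE33CC90254EB.
Split into bytes (most-significant first): B5 6A E3 3C C9 02 54 EB.
Little-endian: lowest address holds the least-significant byte.
So at ascending addresses the bytes are EB 54 02 C9 3C E3 6A B5.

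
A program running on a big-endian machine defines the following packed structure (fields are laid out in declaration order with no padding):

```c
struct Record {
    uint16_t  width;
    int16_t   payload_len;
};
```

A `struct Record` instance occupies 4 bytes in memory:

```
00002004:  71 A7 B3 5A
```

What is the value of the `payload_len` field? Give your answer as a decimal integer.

`payload_len` follows `width` (2 bytes), so it starts at byte offset 2 and occupies 2 bytes.
Bytes at offsets 2..3: B3 5A.
Big-endian stores the most-significant byte at the lowest address.
The bytes are already most-significant first: 0xB35A.
Top bit is set, so as a signed 16-bit value this is 0xB35A − 2^16 = -19622.

-19622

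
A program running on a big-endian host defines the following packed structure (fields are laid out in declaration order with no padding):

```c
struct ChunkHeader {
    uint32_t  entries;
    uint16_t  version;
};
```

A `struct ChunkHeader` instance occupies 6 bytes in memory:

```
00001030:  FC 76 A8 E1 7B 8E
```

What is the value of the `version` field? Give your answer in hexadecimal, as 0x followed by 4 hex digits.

0x7B8E

`version` follows `entries` (4 bytes), so it starts at byte offset 4 and occupies 2 bytes.
Bytes at offsets 4..5: 7B 8E.
Big-endian stores the most-significant byte at the lowest address.
The bytes are already most-significant first: 0x7B8E.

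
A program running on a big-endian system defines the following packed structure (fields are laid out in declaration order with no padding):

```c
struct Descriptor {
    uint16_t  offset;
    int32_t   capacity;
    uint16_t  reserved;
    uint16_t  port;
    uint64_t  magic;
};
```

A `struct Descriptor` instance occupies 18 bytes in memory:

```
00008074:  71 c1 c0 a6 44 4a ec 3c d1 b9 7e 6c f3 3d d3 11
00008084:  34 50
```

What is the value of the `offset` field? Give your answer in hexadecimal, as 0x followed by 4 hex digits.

`offset` is the first field, at byte offset 0, occupying 2 bytes.
Bytes at offsets 0..1: 71 C1.
Big-endian stores the most-significant byte at the lowest address.
The bytes are already most-significant first: 0x71C1.

0x71C1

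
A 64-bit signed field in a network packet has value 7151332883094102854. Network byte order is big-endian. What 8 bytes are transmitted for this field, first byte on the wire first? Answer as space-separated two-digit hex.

7151332883094102854 in hexadecimal, padded to 64 bits, is 0x633EA35E2764E346.
Split into bytes (most-significant first): 63 3E A3 5E 27 64 E3 46.
Big-endian: lowest address holds the most-significant byte.
So the memory order matches the most-significant-first order: 63 3E A3 5E 27 64 E3 46.

63 3E A3 5E 27 64 E3 46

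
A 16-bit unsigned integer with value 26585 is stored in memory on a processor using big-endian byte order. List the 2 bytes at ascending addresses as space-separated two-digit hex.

26585 in hexadecimal, padded to 16 bits, is 0x67D9.
Split into bytes (most-significant first): 67 D9.
In big-endian order the high byte comes first in memory.
So the memory order matches the most-significant-first order: 67 D9.

67 D9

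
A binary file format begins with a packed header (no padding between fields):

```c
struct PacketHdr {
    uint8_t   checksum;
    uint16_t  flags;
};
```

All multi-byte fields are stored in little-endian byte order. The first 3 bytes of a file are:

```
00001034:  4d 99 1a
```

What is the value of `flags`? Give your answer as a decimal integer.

6809

`flags` follows `checksum` (1 byte), so it starts at byte offset 1 and occupies 2 bytes.
Bytes at offsets 1..2: 99 1A.
Little-endian stores the least-significant byte at the lowest address.
Reassemble most-significant byte first: 1A 99 → 0x1A99.
0x1A99 = 6809.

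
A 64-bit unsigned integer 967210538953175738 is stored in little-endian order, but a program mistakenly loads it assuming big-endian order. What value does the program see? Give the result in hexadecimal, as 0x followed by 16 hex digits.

0xBA725155DC386C0D

967210538953175738 in 64-bit hexadecimal is 0x0D6C38DC555172BA.
Stored little-endian, the bytes at ascending addresses are BA 72 51 55 DC 38 6C 0D.
Read back as big-endian, the last byte is least significant, giving 0xBA725155DC386C0D.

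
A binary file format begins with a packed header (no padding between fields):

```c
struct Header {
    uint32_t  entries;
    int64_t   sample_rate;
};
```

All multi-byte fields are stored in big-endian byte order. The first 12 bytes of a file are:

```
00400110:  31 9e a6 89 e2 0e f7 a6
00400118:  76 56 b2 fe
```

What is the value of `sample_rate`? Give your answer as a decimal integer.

`sample_rate` follows `entries` (4 bytes), so it starts at byte offset 4 and occupies 8 bytes.
Bytes at offsets 4..11: E2 0E F7 A6 76 56 B2 FE.
Big-endian stores the most-significant byte at the lowest address.
The bytes are already most-significant first: 0xE20EF7A67656B2FE.
Top bit is set, so as a signed 64-bit value this is 0xE20EF7A67656B2FE − 2^64 = -2157514877141863682.

-2157514877141863682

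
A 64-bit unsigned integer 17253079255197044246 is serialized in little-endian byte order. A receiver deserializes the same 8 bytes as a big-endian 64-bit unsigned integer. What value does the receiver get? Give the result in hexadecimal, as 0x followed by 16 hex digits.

17253079255197044246 in 64-bit hexadecimal is 0xEF6F402BFFAE4E16.
Stored little-endian, the bytes at ascending addresses are 16 4E AE FF 2B 40 6F EF.
Read back as big-endian, the last byte is least significant, giving 0x164EAEFF2B406FEF.

0x164EAEFF2B406FEF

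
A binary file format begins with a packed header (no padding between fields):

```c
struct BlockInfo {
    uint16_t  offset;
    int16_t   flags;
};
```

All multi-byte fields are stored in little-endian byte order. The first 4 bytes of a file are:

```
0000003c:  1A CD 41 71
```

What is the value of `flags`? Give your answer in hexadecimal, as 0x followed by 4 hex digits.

`flags` follows `offset` (2 bytes), so it starts at byte offset 2 and occupies 2 bytes.
Bytes at offsets 2..3: 41 71.
Little-endian stores the least-significant byte at the lowest address.
Reassemble most-significant byte first: 71 41 → 0x7141.

0x7141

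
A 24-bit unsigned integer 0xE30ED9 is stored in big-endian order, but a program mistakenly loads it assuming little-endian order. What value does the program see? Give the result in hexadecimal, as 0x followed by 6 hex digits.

Stored big-endian, the bytes at ascending addresses are E3 0E D9.
Read back as little-endian, the first byte is least significant, giving 0xD90EE3.

0xD90EE3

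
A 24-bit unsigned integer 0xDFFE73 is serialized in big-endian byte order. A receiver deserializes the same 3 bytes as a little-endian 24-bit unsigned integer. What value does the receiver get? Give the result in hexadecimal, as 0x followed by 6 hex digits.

0x73FEDF

Stored big-endian, the bytes at ascending addresses are DF FE 73.
Read back as little-endian, the first byte is least significant, giving 0x73FEDF.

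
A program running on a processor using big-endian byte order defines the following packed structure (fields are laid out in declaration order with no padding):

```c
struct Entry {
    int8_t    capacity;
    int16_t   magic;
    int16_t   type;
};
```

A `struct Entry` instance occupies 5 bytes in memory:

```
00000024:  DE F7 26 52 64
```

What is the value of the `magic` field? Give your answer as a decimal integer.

`magic` follows `capacity` (1 byte), so it starts at byte offset 1 and occupies 2 bytes.
Bytes at offsets 1..2: F7 26.
In big-endian order the high byte comes first in memory.
The bytes are already most-significant first: 0xF726.
Top bit is set, so as a signed 16-bit value this is 0xF726 − 2^16 = -2266.

-2266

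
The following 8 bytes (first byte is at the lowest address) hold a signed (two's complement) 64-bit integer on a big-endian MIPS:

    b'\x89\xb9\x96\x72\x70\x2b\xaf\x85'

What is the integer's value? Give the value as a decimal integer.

-8522615401569603707

Big-endian: lowest address holds the most-significant byte.
The bytes are already most-significant first: 0x89B99672702BAF85.
Top bit is set, so as a signed 64-bit value this is 0x89B99672702BAF85 − 2^64 = -8522615401569603707.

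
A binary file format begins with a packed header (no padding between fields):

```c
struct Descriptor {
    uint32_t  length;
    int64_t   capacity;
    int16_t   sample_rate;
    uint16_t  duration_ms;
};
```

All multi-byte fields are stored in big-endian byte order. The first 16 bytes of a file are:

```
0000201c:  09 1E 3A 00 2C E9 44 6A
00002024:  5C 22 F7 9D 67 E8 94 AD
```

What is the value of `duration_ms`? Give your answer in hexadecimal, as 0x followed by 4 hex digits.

`duration_ms` follows `length` (4 B), `capacity` (8 B), `sample_rate` (2 B), so it starts at offset 4 + 8 + 2 = 14 and occupies 2 bytes.
Bytes at offsets 14..15: 94 AD.
Big-endian stores the most-significant byte at the lowest address.
The bytes are already most-significant first: 0x94AD.

0x94AD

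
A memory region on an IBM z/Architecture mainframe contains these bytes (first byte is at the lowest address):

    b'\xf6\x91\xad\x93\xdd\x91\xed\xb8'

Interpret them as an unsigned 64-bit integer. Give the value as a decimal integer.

17767172855542443448

Big-endian: lowest address holds the most-significant byte.
The bytes are already most-significant first: 0xF691AD93DD91EDB8.
0xF691AD93DD91EDB8 = 17767172855542443448.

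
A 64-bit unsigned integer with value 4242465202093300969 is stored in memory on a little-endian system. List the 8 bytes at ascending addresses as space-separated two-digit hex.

4242465202093300969 in hexadecimal, padded to 64 bits, is 0x3AE0439FAEBA1CE9.
Split into bytes (most-significant first): 3A E0 43 9F AE BA 1C E9.
Little-endian stores the least-significant byte at the lowest address.
So at ascending addresses the bytes are E9 1C BA AE 9F 43 E0 3A.

E9 1C BA AE 9F 43 E0 3A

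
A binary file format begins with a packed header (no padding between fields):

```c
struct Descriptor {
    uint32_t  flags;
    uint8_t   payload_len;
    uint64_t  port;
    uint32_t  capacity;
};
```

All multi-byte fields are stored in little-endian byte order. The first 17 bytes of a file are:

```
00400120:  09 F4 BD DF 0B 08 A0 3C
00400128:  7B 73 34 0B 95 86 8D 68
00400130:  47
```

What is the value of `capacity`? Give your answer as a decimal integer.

`capacity` follows `flags` (4 B), `payload_len` (1 B), `port` (8 B), so it starts at offset 4 + 1 + 8 = 13 and occupies 4 bytes.
Bytes at offsets 13..16: 86 8D 68 47.
In little-endian order the low byte comes first in memory.
Reassemble most-significant byte first: 47 68 8D 86 → 0x47688D86.
0x47688D86 = 1198034310.

1198034310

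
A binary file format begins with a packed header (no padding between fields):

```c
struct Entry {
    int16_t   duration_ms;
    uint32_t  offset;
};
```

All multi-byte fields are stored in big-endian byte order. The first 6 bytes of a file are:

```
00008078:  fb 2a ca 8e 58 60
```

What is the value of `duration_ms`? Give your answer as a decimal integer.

-1238

`duration_ms` is the first field, at byte offset 0, occupying 2 bytes.
Bytes at offsets 0..1: FB 2A.
Big-endian: lowest address holds the most-significant byte.
The bytes are already most-significant first: 0xFB2A.
Top bit is set, so as a signed 16-bit value this is 0xFB2A − 2^16 = -1238.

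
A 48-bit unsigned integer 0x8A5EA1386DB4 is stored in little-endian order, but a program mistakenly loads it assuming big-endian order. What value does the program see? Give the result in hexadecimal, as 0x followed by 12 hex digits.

0xB46D38A15E8A

Stored little-endian, the bytes at ascending addresses are B4 6D 38 A1 5E 8A.
Read back as big-endian, the last byte is least significant, giving 0xB46D38A15E8A.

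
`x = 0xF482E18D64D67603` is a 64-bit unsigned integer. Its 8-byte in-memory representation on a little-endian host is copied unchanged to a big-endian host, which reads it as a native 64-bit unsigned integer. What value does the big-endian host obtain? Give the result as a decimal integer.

Stored little-endian, the bytes at ascending addresses are 03 76 D6 64 8D E1 82 F4.
Read back as big-endian, the last byte is least significant, giving 0x0376D6648DE182F4.
0x0376D6648DE182F4 = 249622556731081460.

249622556731081460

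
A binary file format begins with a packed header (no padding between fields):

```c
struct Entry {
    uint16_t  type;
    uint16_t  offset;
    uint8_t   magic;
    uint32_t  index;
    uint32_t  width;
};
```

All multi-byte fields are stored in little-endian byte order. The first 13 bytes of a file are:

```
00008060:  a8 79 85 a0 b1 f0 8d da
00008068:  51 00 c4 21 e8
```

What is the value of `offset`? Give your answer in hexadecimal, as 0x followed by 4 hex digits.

`offset` follows `type` (2 bytes), so it starts at byte offset 2 and occupies 2 bytes.
Bytes at offsets 2..3: 85 A0.
Little-endian stores the least-significant byte at the lowest address.
Reassemble most-significant byte first: A0 85 → 0xA085.

0xA085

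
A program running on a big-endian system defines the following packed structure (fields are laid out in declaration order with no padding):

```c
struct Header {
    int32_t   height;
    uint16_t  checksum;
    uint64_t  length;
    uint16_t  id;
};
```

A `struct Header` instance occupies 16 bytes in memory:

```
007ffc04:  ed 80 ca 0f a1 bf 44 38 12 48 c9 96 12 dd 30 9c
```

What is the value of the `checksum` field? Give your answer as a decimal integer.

`checksum` follows `height` (4 bytes), so it starts at byte offset 4 and occupies 2 bytes.
Bytes at offsets 4..5: A1 BF.
In big-endian order the high byte comes first in memory.
The bytes are already most-significant first: 0xA1BF.
0xA1BF = 41407.

41407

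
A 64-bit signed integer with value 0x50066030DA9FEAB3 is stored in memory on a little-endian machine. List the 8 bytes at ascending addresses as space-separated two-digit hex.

B3 EA 9F DA 30 60 06 50

Split into bytes (most-significant first): 50 06 60 30 DA 9F EA B3.
Little-endian stores the least-significant byte at the lowest address.
So at ascending addresses the bytes are B3 EA 9F DA 30 60 06 50.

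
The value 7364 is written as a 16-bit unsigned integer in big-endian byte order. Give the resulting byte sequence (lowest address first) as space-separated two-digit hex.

1C C4

7364 in hexadecimal, padded to 16 bits, is 0x1CC4.
Split into bytes (most-significant first): 1C C4.
In big-endian order the high byte comes first in memory.
So the memory order matches the most-significant-first order: 1C C4.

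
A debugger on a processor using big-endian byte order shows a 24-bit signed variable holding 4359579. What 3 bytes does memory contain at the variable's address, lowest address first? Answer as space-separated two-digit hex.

4359579 in hexadecimal, padded to 24 bits, is 0x42859B.
Split into bytes (most-significant first): 42 85 9B.
Big-endian stores the most-significant byte at the lowest address.
So the memory order matches the most-significant-first order: 42 85 9B.

42 85 9B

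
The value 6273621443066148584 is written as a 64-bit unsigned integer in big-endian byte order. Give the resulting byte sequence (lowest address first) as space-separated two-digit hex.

6273621443066148584 in hexadecimal, padded to 64 bits, is 0x57106176A13B36E8.
Split into bytes (most-significant first): 57 10 61 76 A1 3B 36 E8.
In big-endian order the high byte comes first in memory.
So the memory order matches the most-significant-first order: 57 10 61 76 A1 3B 36 E8.

57 10 61 76 A1 3B 36 E8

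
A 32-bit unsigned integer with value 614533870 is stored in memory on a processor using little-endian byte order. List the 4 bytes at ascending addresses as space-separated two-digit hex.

614533870 in hexadecimal, padded to 32 bits, is 0x24A10AEE.
Split into bytes (most-significant first): 24 A1 0A EE.
Little-endian stores the least-significant byte at the lowest address.
So at ascending addresses the bytes are EE 0A A1 24.

EE 0A A1 24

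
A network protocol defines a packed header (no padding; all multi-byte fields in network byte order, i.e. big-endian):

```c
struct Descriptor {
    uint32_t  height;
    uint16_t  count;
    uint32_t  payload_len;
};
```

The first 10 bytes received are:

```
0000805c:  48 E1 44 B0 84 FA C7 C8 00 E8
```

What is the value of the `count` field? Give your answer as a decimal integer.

34042

`count` follows `height` (4 bytes), so it starts at byte offset 4 and occupies 2 bytes.
Bytes at offsets 4..5: 84 FA.
Big-endian: lowest address holds the most-significant byte.
The bytes are already most-significant first: 0x84FA.
0x84FA = 34042.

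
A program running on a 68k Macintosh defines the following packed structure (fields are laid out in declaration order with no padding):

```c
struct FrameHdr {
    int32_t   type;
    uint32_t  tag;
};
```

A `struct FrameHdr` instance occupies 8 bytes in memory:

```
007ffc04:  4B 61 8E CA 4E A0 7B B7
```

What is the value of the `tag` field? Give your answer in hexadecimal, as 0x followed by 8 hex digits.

0x4EA07BB7

`tag` follows `type` (4 bytes), so it starts at byte offset 4 and occupies 4 bytes.
Bytes at offsets 4..7: 4E A0 7B B7.
Big-endian stores the most-significant byte at the lowest address.
The bytes are already most-significant first: 0x4EA07BB7.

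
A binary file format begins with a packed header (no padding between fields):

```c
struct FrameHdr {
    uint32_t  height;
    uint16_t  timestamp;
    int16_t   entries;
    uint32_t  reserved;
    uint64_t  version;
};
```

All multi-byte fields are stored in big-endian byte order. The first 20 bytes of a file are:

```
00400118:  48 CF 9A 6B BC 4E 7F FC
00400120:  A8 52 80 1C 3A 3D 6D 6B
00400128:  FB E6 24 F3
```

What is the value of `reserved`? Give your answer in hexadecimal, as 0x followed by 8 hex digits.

`reserved` follows `height` (4 B), `timestamp` (2 B), `entries` (2 B), so it starts at offset 4 + 2 + 2 = 8 and occupies 4 bytes.
Bytes at offsets 8..11: A8 52 80 1C.
Big-endian stores the most-significant byte at the lowest address.
The bytes are already most-significant first: 0xA852801C.

0xA852801C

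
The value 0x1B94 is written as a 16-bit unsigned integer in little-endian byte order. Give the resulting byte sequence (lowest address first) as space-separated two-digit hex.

Split into bytes (most-significant first): 1B 94.
In little-endian order the low byte comes first in memory.
So at ascending addresses the bytes are 94 1B.

94 1B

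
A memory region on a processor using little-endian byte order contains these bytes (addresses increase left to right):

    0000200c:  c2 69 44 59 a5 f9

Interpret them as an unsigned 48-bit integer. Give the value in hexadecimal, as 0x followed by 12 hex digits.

Little-endian stores the least-significant byte at the lowest address.
Reassemble most-significant byte first: F9 A5 59 44 69 C2 → 0xF9A5594469C2.

0xF9A5594469C2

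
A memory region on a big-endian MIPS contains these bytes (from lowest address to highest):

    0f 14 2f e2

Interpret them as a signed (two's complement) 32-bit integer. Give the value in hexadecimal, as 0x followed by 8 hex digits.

In big-endian order the high byte comes first in memory.
The bytes are already most-significant first: 0x0F142FE2.

0x0F142FE2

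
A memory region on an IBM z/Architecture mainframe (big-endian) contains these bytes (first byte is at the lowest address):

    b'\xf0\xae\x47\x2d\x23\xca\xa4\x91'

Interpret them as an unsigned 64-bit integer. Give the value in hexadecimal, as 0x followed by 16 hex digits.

Big-endian stores the most-significant byte at the lowest address.
The bytes are already most-significant first: 0xF0AE472D23CAA491.

0xF0AE472D23CAA491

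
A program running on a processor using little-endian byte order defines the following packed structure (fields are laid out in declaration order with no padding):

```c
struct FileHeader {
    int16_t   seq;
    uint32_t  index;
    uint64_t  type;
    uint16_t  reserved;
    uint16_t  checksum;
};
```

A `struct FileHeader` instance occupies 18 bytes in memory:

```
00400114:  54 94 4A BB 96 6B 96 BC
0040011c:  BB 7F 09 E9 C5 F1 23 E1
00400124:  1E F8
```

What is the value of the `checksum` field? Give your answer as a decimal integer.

63518

`checksum` follows `seq` (2 B), `index` (4 B), `type` (8 B), `reserved` (2 B), so it starts at offset 2 + 4 + 8 + 2 = 16 and occupies 2 bytes.
Bytes at offsets 16..17: 1E F8.
In little-endian order the low byte comes first in memory.
Reassemble most-significant byte first: F8 1E → 0xF81E.
0xF81E = 63518.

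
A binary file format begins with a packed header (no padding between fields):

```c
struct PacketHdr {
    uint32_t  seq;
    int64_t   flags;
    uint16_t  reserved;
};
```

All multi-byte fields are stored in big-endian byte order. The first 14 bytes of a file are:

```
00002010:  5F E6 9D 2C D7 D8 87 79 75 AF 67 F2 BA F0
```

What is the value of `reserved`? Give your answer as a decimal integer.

47856

`reserved` follows `seq` (4 B), `flags` (8 B), so it starts at offset 4 + 8 = 12 and occupies 2 bytes.
Bytes at offsets 12..13: BA F0.
Big-endian: lowest address holds the most-significant byte.
The bytes are already most-significant first: 0xBAF0.
0xBAF0 = 47856.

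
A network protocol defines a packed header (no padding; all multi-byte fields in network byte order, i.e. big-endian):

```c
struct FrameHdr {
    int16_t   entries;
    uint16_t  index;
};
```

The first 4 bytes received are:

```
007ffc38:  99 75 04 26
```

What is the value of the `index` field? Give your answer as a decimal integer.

1062

`index` follows `entries` (2 bytes), so it starts at byte offset 2 and occupies 2 bytes.
Bytes at offsets 2..3: 04 26.
In big-endian order the high byte comes first in memory.
The bytes are already most-significant first: 0x0426.
0x0426 = 1062.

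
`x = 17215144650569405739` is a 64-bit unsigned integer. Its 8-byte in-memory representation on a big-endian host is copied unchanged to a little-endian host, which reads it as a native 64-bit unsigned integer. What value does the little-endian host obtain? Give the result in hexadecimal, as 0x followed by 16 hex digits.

0x2BD52796D97AE8EE

17215144650569405739 in 64-bit hexadecimal is 0xEEE87AD99627D52B.
Stored big-endian, the bytes at ascending addresses are EE E8 7A D9 96 27 D5 2B.
Read back as little-endian, the first byte is least significant, giving 0x2BD52796D97AE8EE.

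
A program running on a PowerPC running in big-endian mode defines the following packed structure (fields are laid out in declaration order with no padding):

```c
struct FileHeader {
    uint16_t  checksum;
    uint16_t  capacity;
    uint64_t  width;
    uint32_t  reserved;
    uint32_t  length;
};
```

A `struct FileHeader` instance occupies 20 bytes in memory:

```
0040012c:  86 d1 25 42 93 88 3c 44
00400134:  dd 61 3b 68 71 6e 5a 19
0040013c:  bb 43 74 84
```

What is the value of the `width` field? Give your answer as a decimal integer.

`width` follows `checksum` (2 B), `capacity` (2 B), so it starts at offset 2 + 2 = 4 and occupies 8 bytes.
Bytes at offsets 4..11: 93 88 3C 44 DD 61 3B 68.
In big-endian order the high byte comes first in memory.
The bytes are already most-significant first: 0x93883C44DD613B68.
0x93883C44DD613B68 = 10630813186877635432.

10630813186877635432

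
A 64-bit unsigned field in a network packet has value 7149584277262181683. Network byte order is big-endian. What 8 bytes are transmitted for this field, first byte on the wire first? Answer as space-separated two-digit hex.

7149584277262181683 in hexadecimal, padded to 64 bits, is 0x63386D0521EE2533.
Split into bytes (most-significant first): 63 38 6D 05 21 EE 25 33.
In big-endian order the high byte comes first in memory.
So the memory order matches the most-significant-first order: 63 38 6D 05 21 EE 25 33.

63 38 6D 05 21 EE 25 33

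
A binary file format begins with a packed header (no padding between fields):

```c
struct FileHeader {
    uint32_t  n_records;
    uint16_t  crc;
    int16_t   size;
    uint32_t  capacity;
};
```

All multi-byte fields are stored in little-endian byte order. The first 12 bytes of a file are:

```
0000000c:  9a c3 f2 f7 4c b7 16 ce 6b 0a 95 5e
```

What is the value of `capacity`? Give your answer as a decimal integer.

`capacity` follows `n_records` (4 B), `crc` (2 B), `size` (2 B), so it starts at offset 4 + 2 + 2 = 8 and occupies 4 bytes.
Bytes at offsets 8..11: 6B 0A 95 5E.
In little-endian order the low byte comes first in memory.
Reassemble most-significant byte first: 5E 95 0A 6B → 0x5E950A6B.
0x5E950A6B = 1586825835.

1586825835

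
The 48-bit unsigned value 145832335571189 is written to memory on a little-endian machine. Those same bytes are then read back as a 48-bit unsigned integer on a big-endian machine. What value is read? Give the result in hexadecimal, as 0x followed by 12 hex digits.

0xF5F88E3CA284

145832335571189 in 48-bit hexadecimal is 0x84A23C8EF8F5.
Stored little-endian, the bytes at ascending addresses are F5 F8 8E 3C A2 84.
Read back as big-endian, the last byte is least significant, giving 0xF5F88E3CA284.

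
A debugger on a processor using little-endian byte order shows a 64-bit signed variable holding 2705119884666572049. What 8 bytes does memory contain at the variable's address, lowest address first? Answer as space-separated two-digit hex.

2705119884666572049 in hexadecimal, padded to 64 bits, is 0x258A8433E8658D11.
Split into bytes (most-significant first): 25 8A 84 33 E8 65 8D 11.
Little-endian: lowest address holds the least-significant byte.
So at ascending addresses the bytes are 11 8D 65 E8 33 84 8A 25.

11 8D 65 E8 33 84 8A 25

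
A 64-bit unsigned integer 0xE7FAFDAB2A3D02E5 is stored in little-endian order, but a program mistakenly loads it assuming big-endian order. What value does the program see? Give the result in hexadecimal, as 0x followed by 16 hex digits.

Stored little-endian, the bytes at ascending addresses are E5 02 3D 2A AB FD FA E7.
Read back as big-endian, the last byte is least significant, giving 0xE5023D2AABFDFAE7.

0xE5023D2AABFDFAE7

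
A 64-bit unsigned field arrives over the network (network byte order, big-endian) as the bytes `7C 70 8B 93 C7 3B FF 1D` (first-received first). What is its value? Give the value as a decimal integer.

8966820324913708829

Big-endian: lowest address holds the most-significant byte.
The bytes are already most-significant first: 0x7C708B93C73BFF1D.
0x7C708B93C73BFF1D = 8966820324913708829.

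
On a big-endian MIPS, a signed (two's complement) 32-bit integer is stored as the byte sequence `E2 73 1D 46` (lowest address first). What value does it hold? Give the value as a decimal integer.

Big-endian stores the most-significant byte at the lowest address.
The bytes are already most-significant first: 0xE2731D46.
Top bit is set, so as a signed 32-bit value this is 0xE2731D46 − 2^32 = -495772346.

-495772346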